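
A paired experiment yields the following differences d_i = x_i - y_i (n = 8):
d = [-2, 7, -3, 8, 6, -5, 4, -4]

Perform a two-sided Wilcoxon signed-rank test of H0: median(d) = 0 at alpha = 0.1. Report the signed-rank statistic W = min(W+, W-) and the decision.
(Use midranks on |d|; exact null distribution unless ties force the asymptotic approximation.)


Step 1: Drop any zero differences (none here) and take |d_i|.
|d| = [2, 7, 3, 8, 6, 5, 4, 4]
Step 2: Midrank |d_i| (ties get averaged ranks).
ranks: |2|->1, |7|->7, |3|->2, |8|->8, |6|->6, |5|->5, |4|->3.5, |4|->3.5
Step 3: Attach original signs; sum ranks with positive sign and with negative sign.
W+ = 7 + 8 + 6 + 3.5 = 24.5
W- = 1 + 2 + 5 + 3.5 = 11.5
(Check: W+ + W- = 36 should equal n(n+1)/2 = 36.)
Step 4: Test statistic W = min(W+, W-) = 11.5.
Step 5: Ties in |d|, so use the tie-corrected normal approximation.
        E[W] = n(n+1)/4 = 8*9/4 = 18.
        Tie groups: |d|=4 (t=2); sum(t^3 - t) = 6.
        Var[W] = n(n+1)(2n+1)/24 - sum(t^3-t)/48 = 1224/24 - 6/48 = 50.875.
        z = (W - E[W]) / sqrt(Var[W]) = (11.5 - 18) / 7.1327 = -0.9113.
        Two-sided p = 2*Phi(z) = 0.362138.
Step 6: alpha = 0.1. fail to reject H0.

W+ = 24.5, W- = 11.5, W = min = 11.5, p = 0.362138, fail to reject H0.


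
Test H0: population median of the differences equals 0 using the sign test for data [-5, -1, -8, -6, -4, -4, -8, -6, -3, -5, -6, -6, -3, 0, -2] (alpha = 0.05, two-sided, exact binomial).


Step 1: Discard zero differences. Original n = 15; n_eff = number of nonzero differences = 14.
Nonzero differences (with sign): -5, -1, -8, -6, -4, -4, -8, -6, -3, -5, -6, -6, -3, -2
Step 2: Count signs: positive = 0, negative = 14.
Step 3: Under H0: P(positive) = 0.5, so the number of positives S ~ Bin(14, 0.5).
Step 4: Two-sided exact p-value = sum of Bin(14,0.5) probabilities at or below the observed probability = 0.000122.
Step 5: alpha = 0.05. reject H0.

n_eff = 14, pos = 0, neg = 14, p = 0.000122, reject H0.


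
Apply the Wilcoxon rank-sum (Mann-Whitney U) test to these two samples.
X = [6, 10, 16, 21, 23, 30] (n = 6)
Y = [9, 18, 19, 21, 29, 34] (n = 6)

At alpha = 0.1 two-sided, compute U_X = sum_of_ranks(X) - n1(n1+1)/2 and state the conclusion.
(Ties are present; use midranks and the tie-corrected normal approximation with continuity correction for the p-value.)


Step 1: Combine and sort all 12 observations; assign midranks.
sorted (value, group): (6,X), (9,Y), (10,X), (16,X), (18,Y), (19,Y), (21,X), (21,Y), (23,X), (29,Y), (30,X), (34,Y)
ranks: 6->1, 9->2, 10->3, 16->4, 18->5, 19->6, 21->7.5, 21->7.5, 23->9, 29->10, 30->11, 34->12
Step 2: Rank sum for X: R1 = 1 + 3 + 4 + 7.5 + 9 + 11 = 35.5.
Step 3: U_X = R1 - n1(n1+1)/2 = 35.5 - 6*7/2 = 35.5 - 21 = 14.5.
       U_Y = n1*n2 - U_X = 36 - 14.5 = 21.5.
Step 4: Ties are present, so use the tie-corrected normal approximation (with continuity correction) for the p-value.
Step 5: p-value = 0.630356; compare to alpha = 0.1. fail to reject H0.

U_X = 14.5, p = 0.630356, fail to reject H0 at alpha = 0.1.


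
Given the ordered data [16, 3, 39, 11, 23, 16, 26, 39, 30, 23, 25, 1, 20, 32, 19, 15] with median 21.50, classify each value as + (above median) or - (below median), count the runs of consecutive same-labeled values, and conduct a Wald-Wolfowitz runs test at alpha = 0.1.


Step 1: Compute median = 21.50; label A = above, B = below.
Labels in order: BBABABAAAAABBABB  (n_A = 8, n_B = 8)
Step 2: Count runs R = 9.
Step 3: Under H0 (random ordering), E[R] = 2*n_A*n_B/(n_A+n_B) + 1 = 2*8*8/16 + 1 = 9.0000.
        Var[R] = 2*n_A*n_B*(2*n_A*n_B - n_A - n_B) / ((n_A+n_B)^2 * (n_A+n_B-1)) = 14336/3840 = 3.7333.
        SD[R] = 1.9322.
Step 4: R = E[R], so z = 0 with no continuity correction.
Step 5: Two-sided p-value via normal approximation = 2*(1 - Phi(|z|)) = 1.000000.
Step 6: alpha = 0.1. fail to reject H0.

R = 9, z = 0.0000, p = 1.000000, fail to reject H0.


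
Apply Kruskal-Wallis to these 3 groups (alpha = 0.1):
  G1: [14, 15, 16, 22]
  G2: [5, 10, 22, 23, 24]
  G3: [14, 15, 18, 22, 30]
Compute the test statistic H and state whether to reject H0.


Step 1: Combine all N = 14 observations and assign midranks.
sorted (value, group, rank): (5,G2,1), (10,G2,2), (14,G1,3.5), (14,G3,3.5), (15,G1,5.5), (15,G3,5.5), (16,G1,7), (18,G3,8), (22,G1,10), (22,G2,10), (22,G3,10), (23,G2,12), (24,G2,13), (30,G3,14)
Step 2: Sum ranks within each group.
R_1 = 26 (n_1 = 4)
R_2 = 38 (n_2 = 5)
R_3 = 41 (n_3 = 5)
Step 3: H = 12/(N(N+1)) * sum(R_i^2/n_i) - 3(N+1)
     = 12/(14*15) * (26^2/4 + 38^2/5 + 41^2/5) - 3*15
     = 0.057143 * 794 - 45
     = 0.371429.
Step 4: Ties present; correction factor C = 1 - 36/(14^3 - 14) = 0.986813. Corrected H = 0.371429 / 0.986813 = 0.376392.
Step 5: Under H0, H ~ chi^2(2); p-value = 0.828452.
Step 6: alpha = 0.1. fail to reject H0.

H = 0.3764, df = 2, p = 0.828452, fail to reject H0.


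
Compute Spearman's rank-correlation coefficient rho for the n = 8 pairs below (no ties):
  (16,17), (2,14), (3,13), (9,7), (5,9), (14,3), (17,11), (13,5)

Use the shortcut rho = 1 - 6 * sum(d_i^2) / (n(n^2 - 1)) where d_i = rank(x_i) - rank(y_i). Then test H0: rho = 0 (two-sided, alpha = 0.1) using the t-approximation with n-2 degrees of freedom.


Step 1: Rank x and y separately (midranks; no ties here).
rank(x): 16->7, 2->1, 3->2, 9->4, 5->3, 14->6, 17->8, 13->5
rank(y): 17->8, 14->7, 13->6, 7->3, 9->4, 3->1, 11->5, 5->2
Step 2: d_i = R_x(i) - R_y(i); compute d_i^2.
  (7-8)^2=1, (1-7)^2=36, (2-6)^2=16, (4-3)^2=1, (3-4)^2=1, (6-1)^2=25, (8-5)^2=9, (5-2)^2=9
sum(d^2) = 98.
Step 3: rho = 1 - 6*98 / (8*(8^2 - 1)) = 1 - 588/504 = -0.166667.
Step 4: Under H0, t = rho * sqrt((n-2)/(1-rho^2)) = -0.4140 ~ t(6).
Step 5: Two-sided p-value from the t-distribution with 6 df = 0.693239.
Step 6: alpha = 0.1. fail to reject H0.

rho = -0.1667, p = 0.693239, fail to reject H0 at alpha = 0.1.


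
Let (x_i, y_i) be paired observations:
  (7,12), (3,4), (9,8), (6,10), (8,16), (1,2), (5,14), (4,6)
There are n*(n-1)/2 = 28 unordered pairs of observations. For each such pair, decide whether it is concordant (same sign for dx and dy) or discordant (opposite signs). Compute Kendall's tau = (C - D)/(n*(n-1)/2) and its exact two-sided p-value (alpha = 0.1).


Step 1: Enumerate the 28 unordered pairs (i,j) with i<j and classify each by sign(x_j-x_i) * sign(y_j-y_i).
  (1,2):dx=-4,dy=-8->C; (1,3):dx=+2,dy=-4->D; (1,4):dx=-1,dy=-2->C; (1,5):dx=+1,dy=+4->C
  (1,6):dx=-6,dy=-10->C; (1,7):dx=-2,dy=+2->D; (1,8):dx=-3,dy=-6->C; (2,3):dx=+6,dy=+4->C
  (2,4):dx=+3,dy=+6->C; (2,5):dx=+5,dy=+12->C; (2,6):dx=-2,dy=-2->C; (2,7):dx=+2,dy=+10->C
  (2,8):dx=+1,dy=+2->C; (3,4):dx=-3,dy=+2->D; (3,5):dx=-1,dy=+8->D; (3,6):dx=-8,dy=-6->C
  (3,7):dx=-4,dy=+6->D; (3,8):dx=-5,dy=-2->C; (4,5):dx=+2,dy=+6->C; (4,6):dx=-5,dy=-8->C
  (4,7):dx=-1,dy=+4->D; (4,8):dx=-2,dy=-4->C; (5,6):dx=-7,dy=-14->C; (5,7):dx=-3,dy=-2->C
  (5,8):dx=-4,dy=-10->C; (6,7):dx=+4,dy=+12->C; (6,8):dx=+3,dy=+4->C; (7,8):dx=-1,dy=-8->C
Step 2: C = 22, D = 6, total pairs = 28.
Step 3: tau = (C - D)/(n(n-1)/2) = (22 - 6)/28 = 0.571429.
Step 4: Exact two-sided p-value (enumerate n! = 40320 permutations of y under H0): p = 0.061012.
Step 5: alpha = 0.1. reject H0.

tau_b = 0.5714 (C=22, D=6), p = 0.061012, reject H0.


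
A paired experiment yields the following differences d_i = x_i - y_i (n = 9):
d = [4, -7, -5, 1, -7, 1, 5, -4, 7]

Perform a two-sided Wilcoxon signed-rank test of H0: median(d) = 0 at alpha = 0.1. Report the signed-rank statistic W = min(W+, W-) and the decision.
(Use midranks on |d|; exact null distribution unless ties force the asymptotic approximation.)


Step 1: Drop any zero differences (none here) and take |d_i|.
|d| = [4, 7, 5, 1, 7, 1, 5, 4, 7]
Step 2: Midrank |d_i| (ties get averaged ranks).
ranks: |4|->3.5, |7|->8, |5|->5.5, |1|->1.5, |7|->8, |1|->1.5, |5|->5.5, |4|->3.5, |7|->8
Step 3: Attach original signs; sum ranks with positive sign and with negative sign.
W+ = 3.5 + 1.5 + 1.5 + 5.5 + 8 = 20
W- = 8 + 5.5 + 8 + 3.5 = 25
(Check: W+ + W- = 45 should equal n(n+1)/2 = 45.)
Step 4: Test statistic W = min(W+, W-) = 20.
Step 5: Ties in |d|, so use the tie-corrected normal approximation.
        E[W] = n(n+1)/4 = 9*10/4 = 22.5.
        Tie groups: |d|=1 (t=2), |d|=4 (t=2), |d|=5 (t=2), |d|=7 (t=3); sum(t^3 - t) = 42.
        Var[W] = n(n+1)(2n+1)/24 - sum(t^3-t)/48 = 1710/24 - 42/48 = 70.375.
        z = (W - E[W]) / sqrt(Var[W]) = (20 - 22.5) / 8.3890 = -0.2980.
        Two-sided p = 2*Phi(z) = 0.765696.
Step 6: alpha = 0.1. fail to reject H0.

W+ = 20, W- = 25, W = min = 20, p = 0.765696, fail to reject H0.


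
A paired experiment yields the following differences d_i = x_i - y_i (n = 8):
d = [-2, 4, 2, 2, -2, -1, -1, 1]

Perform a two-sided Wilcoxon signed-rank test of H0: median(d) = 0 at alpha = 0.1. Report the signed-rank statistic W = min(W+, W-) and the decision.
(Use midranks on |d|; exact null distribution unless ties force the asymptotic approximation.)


Step 1: Drop any zero differences (none here) and take |d_i|.
|d| = [2, 4, 2, 2, 2, 1, 1, 1]
Step 2: Midrank |d_i| (ties get averaged ranks).
ranks: |2|->5.5, |4|->8, |2|->5.5, |2|->5.5, |2|->5.5, |1|->2, |1|->2, |1|->2
Step 3: Attach original signs; sum ranks with positive sign and with negative sign.
W+ = 8 + 5.5 + 5.5 + 2 = 21
W- = 5.5 + 5.5 + 2 + 2 = 15
(Check: W+ + W- = 36 should equal n(n+1)/2 = 36.)
Step 4: Test statistic W = min(W+, W-) = 15.
Step 5: Ties in |d|, so use the tie-corrected normal approximation.
        E[W] = n(n+1)/4 = 8*9/4 = 18.
        Tie groups: |d|=1 (t=3), |d|=2 (t=4); sum(t^3 - t) = 84.
        Var[W] = n(n+1)(2n+1)/24 - sum(t^3-t)/48 = 1224/24 - 84/48 = 49.25.
        z = (W - E[W]) / sqrt(Var[W]) = (15 - 18) / 7.0178 = -0.4275.
        Two-sided p = 2*Phi(z) = 0.669028.
Step 6: alpha = 0.1. fail to reject H0.

W+ = 21, W- = 15, W = min = 15, p = 0.669028, fail to reject H0.


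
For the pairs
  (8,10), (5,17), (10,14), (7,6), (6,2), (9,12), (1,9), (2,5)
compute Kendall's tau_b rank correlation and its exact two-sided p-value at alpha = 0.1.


Step 1: Enumerate the 28 unordered pairs (i,j) with i<j and classify each by sign(x_j-x_i) * sign(y_j-y_i).
  (1,2):dx=-3,dy=+7->D; (1,3):dx=+2,dy=+4->C; (1,4):dx=-1,dy=-4->C; (1,5):dx=-2,dy=-8->C
  (1,6):dx=+1,dy=+2->C; (1,7):dx=-7,dy=-1->C; (1,8):dx=-6,dy=-5->C; (2,3):dx=+5,dy=-3->D
  (2,4):dx=+2,dy=-11->D; (2,5):dx=+1,dy=-15->D; (2,6):dx=+4,dy=-5->D; (2,7):dx=-4,dy=-8->C
  (2,8):dx=-3,dy=-12->C; (3,4):dx=-3,dy=-8->C; (3,5):dx=-4,dy=-12->C; (3,6):dx=-1,dy=-2->C
  (3,7):dx=-9,dy=-5->C; (3,8):dx=-8,dy=-9->C; (4,5):dx=-1,dy=-4->C; (4,6):dx=+2,dy=+6->C
  (4,7):dx=-6,dy=+3->D; (4,8):dx=-5,dy=-1->C; (5,6):dx=+3,dy=+10->C; (5,7):dx=-5,dy=+7->D
  (5,8):dx=-4,dy=+3->D; (6,7):dx=-8,dy=-3->C; (6,8):dx=-7,dy=-7->C; (7,8):dx=+1,dy=-4->D
Step 2: C = 19, D = 9, total pairs = 28.
Step 3: tau = (C - D)/(n(n-1)/2) = (19 - 9)/28 = 0.357143.
Step 4: Exact two-sided p-value (enumerate n! = 40320 permutations of y under H0): p = 0.275099.
Step 5: alpha = 0.1. fail to reject H0.

tau_b = 0.3571 (C=19, D=9), p = 0.275099, fail to reject H0.


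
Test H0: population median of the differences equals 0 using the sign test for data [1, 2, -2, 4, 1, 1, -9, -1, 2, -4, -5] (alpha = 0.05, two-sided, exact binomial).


Step 1: Discard zero differences. Original n = 11; n_eff = number of nonzero differences = 11.
Nonzero differences (with sign): +1, +2, -2, +4, +1, +1, -9, -1, +2, -4, -5
Step 2: Count signs: positive = 6, negative = 5.
Step 3: Under H0: P(positive) = 0.5, so the number of positives S ~ Bin(11, 0.5).
Step 4: Two-sided exact p-value = sum of Bin(11,0.5) probabilities at or below the observed probability = 1.000000.
Step 5: alpha = 0.05. fail to reject H0.

n_eff = 11, pos = 6, neg = 5, p = 1.000000, fail to reject H0.


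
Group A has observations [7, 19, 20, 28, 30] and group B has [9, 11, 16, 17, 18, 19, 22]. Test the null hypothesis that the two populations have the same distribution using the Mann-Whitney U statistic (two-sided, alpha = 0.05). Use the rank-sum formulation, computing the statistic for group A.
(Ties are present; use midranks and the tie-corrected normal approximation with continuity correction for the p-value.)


Step 1: Combine and sort all 12 observations; assign midranks.
sorted (value, group): (7,X), (9,Y), (11,Y), (16,Y), (17,Y), (18,Y), (19,X), (19,Y), (20,X), (22,Y), (28,X), (30,X)
ranks: 7->1, 9->2, 11->3, 16->4, 17->5, 18->6, 19->7.5, 19->7.5, 20->9, 22->10, 28->11, 30->12
Step 2: Rank sum for X: R1 = 1 + 7.5 + 9 + 11 + 12 = 40.5.
Step 3: U_X = R1 - n1(n1+1)/2 = 40.5 - 5*6/2 = 40.5 - 15 = 25.5.
       U_Y = n1*n2 - U_X = 35 - 25.5 = 9.5.
Step 4: Ties are present, so use the tie-corrected normal approximation (with continuity correction) for the p-value.
Step 5: p-value = 0.222415; compare to alpha = 0.05. fail to reject H0.

U_X = 25.5, p = 0.222415, fail to reject H0 at alpha = 0.05.


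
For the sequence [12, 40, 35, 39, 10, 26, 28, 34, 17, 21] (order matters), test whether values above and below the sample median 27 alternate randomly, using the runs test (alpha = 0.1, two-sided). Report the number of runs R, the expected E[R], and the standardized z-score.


Step 1: Compute median = 27; label A = above, B = below.
Labels in order: BAAABBAABB  (n_A = 5, n_B = 5)
Step 2: Count runs R = 5.
Step 3: Under H0 (random ordering), E[R] = 2*n_A*n_B/(n_A+n_B) + 1 = 2*5*5/10 + 1 = 6.0000.
        Var[R] = 2*n_A*n_B*(2*n_A*n_B - n_A - n_B) / ((n_A+n_B)^2 * (n_A+n_B-1)) = 2000/900 = 2.2222.
        SD[R] = 1.4907.
Step 4: Continuity-corrected z = (R + 0.5 - E[R]) / SD[R] = (5 + 0.5 - 6.0000) / 1.4907 = -0.3354.
Step 5: Two-sided p-value via normal approximation = 2*(1 - Phi(|z|)) = 0.737316.
Step 6: alpha = 0.1. fail to reject H0.

R = 5, z = -0.3354, p = 0.737316, fail to reject H0.


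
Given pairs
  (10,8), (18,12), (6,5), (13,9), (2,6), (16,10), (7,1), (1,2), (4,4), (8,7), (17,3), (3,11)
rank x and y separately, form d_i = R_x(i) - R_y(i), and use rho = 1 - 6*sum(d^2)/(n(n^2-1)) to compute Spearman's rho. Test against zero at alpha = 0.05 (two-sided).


Step 1: Rank x and y separately (midranks; no ties here).
rank(x): 10->8, 18->12, 6->5, 13->9, 2->2, 16->10, 7->6, 1->1, 4->4, 8->7, 17->11, 3->3
rank(y): 8->8, 12->12, 5->5, 9->9, 6->6, 10->10, 1->1, 2->2, 4->4, 7->7, 3->3, 11->11
Step 2: d_i = R_x(i) - R_y(i); compute d_i^2.
  (8-8)^2=0, (12-12)^2=0, (5-5)^2=0, (9-9)^2=0, (2-6)^2=16, (10-10)^2=0, (6-1)^2=25, (1-2)^2=1, (4-4)^2=0, (7-7)^2=0, (11-3)^2=64, (3-11)^2=64
sum(d^2) = 170.
Step 3: rho = 1 - 6*170 / (12*(12^2 - 1)) = 1 - 1020/1716 = 0.405594.
Step 4: Under H0, t = rho * sqrt((n-2)/(1-rho^2)) = 1.4032 ~ t(10).
Step 5: Two-sided p-value from the t-distribution with 10 df = 0.190836.
Step 6: alpha = 0.05. fail to reject H0.

rho = 0.4056, p = 0.190836, fail to reject H0 at alpha = 0.05.


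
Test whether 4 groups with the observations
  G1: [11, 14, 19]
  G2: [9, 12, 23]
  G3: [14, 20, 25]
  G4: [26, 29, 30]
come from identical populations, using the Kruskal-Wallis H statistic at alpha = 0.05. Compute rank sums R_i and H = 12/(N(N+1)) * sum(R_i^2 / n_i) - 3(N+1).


Step 1: Combine all N = 12 observations and assign midranks.
sorted (value, group, rank): (9,G2,1), (11,G1,2), (12,G2,3), (14,G1,4.5), (14,G3,4.5), (19,G1,6), (20,G3,7), (23,G2,8), (25,G3,9), (26,G4,10), (29,G4,11), (30,G4,12)
Step 2: Sum ranks within each group.
R_1 = 12.5 (n_1 = 3)
R_2 = 12 (n_2 = 3)
R_3 = 20.5 (n_3 = 3)
R_4 = 33 (n_4 = 3)
Step 3: H = 12/(N(N+1)) * sum(R_i^2/n_i) - 3(N+1)
     = 12/(12*13) * (12.5^2/3 + 12^2/3 + 20.5^2/3 + 33^2/3) - 3*13
     = 0.076923 * 603.167 - 39
     = 7.397436.
Step 4: Ties present; correction factor C = 1 - 6/(12^3 - 12) = 0.996503. Corrected H = 7.397436 / 0.996503 = 7.423392.
Step 5: Under H0, H ~ chi^2(3); p-value = 0.059560.
Step 6: alpha = 0.05. fail to reject H0.

H = 7.4234, df = 3, p = 0.059560, fail to reject H0.


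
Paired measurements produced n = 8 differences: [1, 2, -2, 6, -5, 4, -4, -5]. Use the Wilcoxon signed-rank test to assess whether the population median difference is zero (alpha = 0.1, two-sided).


Step 1: Drop any zero differences (none here) and take |d_i|.
|d| = [1, 2, 2, 6, 5, 4, 4, 5]
Step 2: Midrank |d_i| (ties get averaged ranks).
ranks: |1|->1, |2|->2.5, |2|->2.5, |6|->8, |5|->6.5, |4|->4.5, |4|->4.5, |5|->6.5
Step 3: Attach original signs; sum ranks with positive sign and with negative sign.
W+ = 1 + 2.5 + 8 + 4.5 = 16
W- = 2.5 + 6.5 + 4.5 + 6.5 = 20
(Check: W+ + W- = 36 should equal n(n+1)/2 = 36.)
Step 4: Test statistic W = min(W+, W-) = 16.
Step 5: Ties in |d|, so use the tie-corrected normal approximation.
        E[W] = n(n+1)/4 = 8*9/4 = 18.
        Tie groups: |d|=2 (t=2), |d|=4 (t=2), |d|=5 (t=2); sum(t^3 - t) = 18.
        Var[W] = n(n+1)(2n+1)/24 - sum(t^3-t)/48 = 1224/24 - 18/48 = 50.625.
        z = (W - E[W]) / sqrt(Var[W]) = (16 - 18) / 7.1151 = -0.2811.
        Two-sided p = 2*Phi(z) = 0.778640.
Step 6: alpha = 0.1. fail to reject H0.

W+ = 16, W- = 20, W = min = 16, p = 0.778640, fail to reject H0.


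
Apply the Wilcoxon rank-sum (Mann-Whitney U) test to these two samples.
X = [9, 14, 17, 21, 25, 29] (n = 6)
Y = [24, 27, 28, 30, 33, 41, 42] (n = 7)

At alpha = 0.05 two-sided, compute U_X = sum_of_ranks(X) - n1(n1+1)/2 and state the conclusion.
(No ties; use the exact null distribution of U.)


Step 1: Combine and sort all 13 observations; assign midranks.
sorted (value, group): (9,X), (14,X), (17,X), (21,X), (24,Y), (25,X), (27,Y), (28,Y), (29,X), (30,Y), (33,Y), (41,Y), (42,Y)
ranks: 9->1, 14->2, 17->3, 21->4, 24->5, 25->6, 27->7, 28->8, 29->9, 30->10, 33->11, 41->12, 42->13
Step 2: Rank sum for X: R1 = 1 + 2 + 3 + 4 + 6 + 9 = 25.
Step 3: U_X = R1 - n1(n1+1)/2 = 25 - 6*7/2 = 25 - 21 = 4.
       U_Y = n1*n2 - U_X = 42 - 4 = 38.
Step 4: No ties, so the exact null distribution of U (based on enumerating the C(13,6) = 1716 equally likely rank assignments) gives the two-sided p-value.
Step 5: p-value = 0.013986; compare to alpha = 0.05. reject H0.

U_X = 4, p = 0.013986, reject H0 at alpha = 0.05.


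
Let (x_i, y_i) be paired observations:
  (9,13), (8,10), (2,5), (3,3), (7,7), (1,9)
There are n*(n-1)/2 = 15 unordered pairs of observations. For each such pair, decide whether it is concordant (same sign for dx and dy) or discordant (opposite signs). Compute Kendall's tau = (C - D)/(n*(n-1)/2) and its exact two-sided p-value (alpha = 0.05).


Step 1: Enumerate the 15 unordered pairs (i,j) with i<j and classify each by sign(x_j-x_i) * sign(y_j-y_i).
  (1,2):dx=-1,dy=-3->C; (1,3):dx=-7,dy=-8->C; (1,4):dx=-6,dy=-10->C; (1,5):dx=-2,dy=-6->C
  (1,6):dx=-8,dy=-4->C; (2,3):dx=-6,dy=-5->C; (2,4):dx=-5,dy=-7->C; (2,5):dx=-1,dy=-3->C
  (2,6):dx=-7,dy=-1->C; (3,4):dx=+1,dy=-2->D; (3,5):dx=+5,dy=+2->C; (3,6):dx=-1,dy=+4->D
  (4,5):dx=+4,dy=+4->C; (4,6):dx=-2,dy=+6->D; (5,6):dx=-6,dy=+2->D
Step 2: C = 11, D = 4, total pairs = 15.
Step 3: tau = (C - D)/(n(n-1)/2) = (11 - 4)/15 = 0.466667.
Step 4: Exact two-sided p-value (enumerate n! = 720 permutations of y under H0): p = 0.272222.
Step 5: alpha = 0.05. fail to reject H0.

tau_b = 0.4667 (C=11, D=4), p = 0.272222, fail to reject H0.


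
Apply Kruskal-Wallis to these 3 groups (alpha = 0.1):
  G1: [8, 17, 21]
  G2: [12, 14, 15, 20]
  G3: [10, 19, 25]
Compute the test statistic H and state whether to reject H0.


Step 1: Combine all N = 10 observations and assign midranks.
sorted (value, group, rank): (8,G1,1), (10,G3,2), (12,G2,3), (14,G2,4), (15,G2,5), (17,G1,6), (19,G3,7), (20,G2,8), (21,G1,9), (25,G3,10)
Step 2: Sum ranks within each group.
R_1 = 16 (n_1 = 3)
R_2 = 20 (n_2 = 4)
R_3 = 19 (n_3 = 3)
Step 3: H = 12/(N(N+1)) * sum(R_i^2/n_i) - 3(N+1)
     = 12/(10*11) * (16^2/3 + 20^2/4 + 19^2/3) - 3*11
     = 0.109091 * 305.667 - 33
     = 0.345455.
Step 4: No ties, so H is used without correction.
Step 5: Under H0, H ~ chi^2(2); p-value = 0.841367.
Step 6: alpha = 0.1. fail to reject H0.

H = 0.3455, df = 2, p = 0.841367, fail to reject H0.


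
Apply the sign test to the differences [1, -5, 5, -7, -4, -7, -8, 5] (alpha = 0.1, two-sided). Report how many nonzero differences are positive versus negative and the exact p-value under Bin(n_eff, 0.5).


Step 1: Discard zero differences. Original n = 8; n_eff = number of nonzero differences = 8.
Nonzero differences (with sign): +1, -5, +5, -7, -4, -7, -8, +5
Step 2: Count signs: positive = 3, negative = 5.
Step 3: Under H0: P(positive) = 0.5, so the number of positives S ~ Bin(8, 0.5).
Step 4: Two-sided exact p-value = sum of Bin(8,0.5) probabilities at or below the observed probability = 0.726562.
Step 5: alpha = 0.1. fail to reject H0.

n_eff = 8, pos = 3, neg = 5, p = 0.726562, fail to reject H0.


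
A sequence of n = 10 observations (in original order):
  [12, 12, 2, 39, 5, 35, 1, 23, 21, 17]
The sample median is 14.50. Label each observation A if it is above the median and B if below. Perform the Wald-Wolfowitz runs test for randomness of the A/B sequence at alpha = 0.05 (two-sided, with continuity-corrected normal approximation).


Step 1: Compute median = 14.50; label A = above, B = below.
Labels in order: BBBABABAAA  (n_A = 5, n_B = 5)
Step 2: Count runs R = 6.
Step 3: Under H0 (random ordering), E[R] = 2*n_A*n_B/(n_A+n_B) + 1 = 2*5*5/10 + 1 = 6.0000.
        Var[R] = 2*n_A*n_B*(2*n_A*n_B - n_A - n_B) / ((n_A+n_B)^2 * (n_A+n_B-1)) = 2000/900 = 2.2222.
        SD[R] = 1.4907.
Step 4: R = E[R], so z = 0 with no continuity correction.
Step 5: Two-sided p-value via normal approximation = 2*(1 - Phi(|z|)) = 1.000000.
Step 6: alpha = 0.05. fail to reject H0.

R = 6, z = 0.0000, p = 1.000000, fail to reject H0.


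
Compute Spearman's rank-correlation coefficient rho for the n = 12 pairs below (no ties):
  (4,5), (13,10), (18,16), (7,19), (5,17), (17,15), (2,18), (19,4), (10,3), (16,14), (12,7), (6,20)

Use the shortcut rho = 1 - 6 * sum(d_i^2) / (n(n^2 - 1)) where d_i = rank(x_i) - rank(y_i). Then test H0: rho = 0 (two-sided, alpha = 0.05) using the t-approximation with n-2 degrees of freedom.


Step 1: Rank x and y separately (midranks; no ties here).
rank(x): 4->2, 13->8, 18->11, 7->5, 5->3, 17->10, 2->1, 19->12, 10->6, 16->9, 12->7, 6->4
rank(y): 5->3, 10->5, 16->8, 19->11, 17->9, 15->7, 18->10, 4->2, 3->1, 14->6, 7->4, 20->12
Step 2: d_i = R_x(i) - R_y(i); compute d_i^2.
  (2-3)^2=1, (8-5)^2=9, (11-8)^2=9, (5-11)^2=36, (3-9)^2=36, (10-7)^2=9, (1-10)^2=81, (12-2)^2=100, (6-1)^2=25, (9-6)^2=9, (7-4)^2=9, (4-12)^2=64
sum(d^2) = 388.
Step 3: rho = 1 - 6*388 / (12*(12^2 - 1)) = 1 - 2328/1716 = -0.356643.
Step 4: Under H0, t = rho * sqrt((n-2)/(1-rho^2)) = -1.2072 ~ t(10).
Step 5: Two-sided p-value from the t-distribution with 10 df = 0.255138.
Step 6: alpha = 0.05. fail to reject H0.

rho = -0.3566, p = 0.255138, fail to reject H0 at alpha = 0.05.


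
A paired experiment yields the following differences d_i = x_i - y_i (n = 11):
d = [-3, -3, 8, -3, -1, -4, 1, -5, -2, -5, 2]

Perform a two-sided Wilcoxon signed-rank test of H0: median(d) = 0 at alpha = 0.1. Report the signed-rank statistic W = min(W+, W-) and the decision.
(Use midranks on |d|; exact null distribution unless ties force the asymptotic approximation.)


Step 1: Drop any zero differences (none here) and take |d_i|.
|d| = [3, 3, 8, 3, 1, 4, 1, 5, 2, 5, 2]
Step 2: Midrank |d_i| (ties get averaged ranks).
ranks: |3|->6, |3|->6, |8|->11, |3|->6, |1|->1.5, |4|->8, |1|->1.5, |5|->9.5, |2|->3.5, |5|->9.5, |2|->3.5
Step 3: Attach original signs; sum ranks with positive sign and with negative sign.
W+ = 11 + 1.5 + 3.5 = 16
W- = 6 + 6 + 6 + 1.5 + 8 + 9.5 + 3.5 + 9.5 = 50
(Check: W+ + W- = 66 should equal n(n+1)/2 = 66.)
Step 4: Test statistic W = min(W+, W-) = 16.
Step 5: Ties in |d|, so use the tie-corrected normal approximation.
        E[W] = n(n+1)/4 = 11*12/4 = 33.
        Tie groups: |d|=1 (t=2), |d|=2 (t=2), |d|=3 (t=3), |d|=5 (t=2); sum(t^3 - t) = 42.
        Var[W] = n(n+1)(2n+1)/24 - sum(t^3-t)/48 = 3036/24 - 42/48 = 125.625.
        z = (W - E[W]) / sqrt(Var[W]) = (16 - 33) / 11.2083 = -1.5167.
        Two-sided p = 2*Phi(z) = 0.129333.
Step 6: alpha = 0.1. fail to reject H0.

W+ = 16, W- = 50, W = min = 16, p = 0.129333, fail to reject H0.


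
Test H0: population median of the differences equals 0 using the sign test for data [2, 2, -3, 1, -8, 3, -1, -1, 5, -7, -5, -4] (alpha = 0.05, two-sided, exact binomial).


Step 1: Discard zero differences. Original n = 12; n_eff = number of nonzero differences = 12.
Nonzero differences (with sign): +2, +2, -3, +1, -8, +3, -1, -1, +5, -7, -5, -4
Step 2: Count signs: positive = 5, negative = 7.
Step 3: Under H0: P(positive) = 0.5, so the number of positives S ~ Bin(12, 0.5).
Step 4: Two-sided exact p-value = sum of Bin(12,0.5) probabilities at or below the observed probability = 0.774414.
Step 5: alpha = 0.05. fail to reject H0.

n_eff = 12, pos = 5, neg = 7, p = 0.774414, fail to reject H0.


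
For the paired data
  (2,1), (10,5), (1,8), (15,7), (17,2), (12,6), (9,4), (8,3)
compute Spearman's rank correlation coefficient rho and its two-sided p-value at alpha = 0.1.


Step 1: Rank x and y separately (midranks; no ties here).
rank(x): 2->2, 10->5, 1->1, 15->7, 17->8, 12->6, 9->4, 8->3
rank(y): 1->1, 5->5, 8->8, 7->7, 2->2, 6->6, 4->4, 3->3
Step 2: d_i = R_x(i) - R_y(i); compute d_i^2.
  (2-1)^2=1, (5-5)^2=0, (1-8)^2=49, (7-7)^2=0, (8-2)^2=36, (6-6)^2=0, (4-4)^2=0, (3-3)^2=0
sum(d^2) = 86.
Step 3: rho = 1 - 6*86 / (8*(8^2 - 1)) = 1 - 516/504 = -0.023810.
Step 4: Under H0, t = rho * sqrt((n-2)/(1-rho^2)) = -0.0583 ~ t(6).
Step 5: Two-sided p-value from the t-distribution with 6 df = 0.955374.
Step 6: alpha = 0.1. fail to reject H0.

rho = -0.0238, p = 0.955374, fail to reject H0 at alpha = 0.1.


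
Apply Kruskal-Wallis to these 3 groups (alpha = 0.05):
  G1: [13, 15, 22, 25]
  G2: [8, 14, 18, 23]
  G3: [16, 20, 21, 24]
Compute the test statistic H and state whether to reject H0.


Step 1: Combine all N = 12 observations and assign midranks.
sorted (value, group, rank): (8,G2,1), (13,G1,2), (14,G2,3), (15,G1,4), (16,G3,5), (18,G2,6), (20,G3,7), (21,G3,8), (22,G1,9), (23,G2,10), (24,G3,11), (25,G1,12)
Step 2: Sum ranks within each group.
R_1 = 27 (n_1 = 4)
R_2 = 20 (n_2 = 4)
R_3 = 31 (n_3 = 4)
Step 3: H = 12/(N(N+1)) * sum(R_i^2/n_i) - 3(N+1)
     = 12/(12*13) * (27^2/4 + 20^2/4 + 31^2/4) - 3*13
     = 0.076923 * 522.5 - 39
     = 1.192308.
Step 4: No ties, so H is used without correction.
Step 5: Under H0, H ~ chi^2(2); p-value = 0.550927.
Step 6: alpha = 0.05. fail to reject H0.

H = 1.1923, df = 2, p = 0.550927, fail to reject H0.


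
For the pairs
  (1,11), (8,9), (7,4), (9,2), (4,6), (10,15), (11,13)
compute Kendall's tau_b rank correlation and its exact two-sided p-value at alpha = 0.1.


Step 1: Enumerate the 21 unordered pairs (i,j) with i<j and classify each by sign(x_j-x_i) * sign(y_j-y_i).
  (1,2):dx=+7,dy=-2->D; (1,3):dx=+6,dy=-7->D; (1,4):dx=+8,dy=-9->D; (1,5):dx=+3,dy=-5->D
  (1,6):dx=+9,dy=+4->C; (1,7):dx=+10,dy=+2->C; (2,3):dx=-1,dy=-5->C; (2,4):dx=+1,dy=-7->D
  (2,5):dx=-4,dy=-3->C; (2,6):dx=+2,dy=+6->C; (2,7):dx=+3,dy=+4->C; (3,4):dx=+2,dy=-2->D
  (3,5):dx=-3,dy=+2->D; (3,6):dx=+3,dy=+11->C; (3,7):dx=+4,dy=+9->C; (4,5):dx=-5,dy=+4->D
  (4,6):dx=+1,dy=+13->C; (4,7):dx=+2,dy=+11->C; (5,6):dx=+6,dy=+9->C; (5,7):dx=+7,dy=+7->C
  (6,7):dx=+1,dy=-2->D
Step 2: C = 12, D = 9, total pairs = 21.
Step 3: tau = (C - D)/(n(n-1)/2) = (12 - 9)/21 = 0.142857.
Step 4: Exact two-sided p-value (enumerate n! = 5040 permutations of y under H0): p = 0.772619.
Step 5: alpha = 0.1. fail to reject H0.

tau_b = 0.1429 (C=12, D=9), p = 0.772619, fail to reject H0.


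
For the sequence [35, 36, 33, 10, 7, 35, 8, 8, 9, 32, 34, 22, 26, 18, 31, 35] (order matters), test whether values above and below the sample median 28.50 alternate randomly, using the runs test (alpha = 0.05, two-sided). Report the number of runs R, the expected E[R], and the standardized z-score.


Step 1: Compute median = 28.50; label A = above, B = below.
Labels in order: AAABBABBBAABBBAA  (n_A = 8, n_B = 8)
Step 2: Count runs R = 7.
Step 3: Under H0 (random ordering), E[R] = 2*n_A*n_B/(n_A+n_B) + 1 = 2*8*8/16 + 1 = 9.0000.
        Var[R] = 2*n_A*n_B*(2*n_A*n_B - n_A - n_B) / ((n_A+n_B)^2 * (n_A+n_B-1)) = 14336/3840 = 3.7333.
        SD[R] = 1.9322.
Step 4: Continuity-corrected z = (R + 0.5 - E[R]) / SD[R] = (7 + 0.5 - 9.0000) / 1.9322 = -0.7763.
Step 5: Two-sided p-value via normal approximation = 2*(1 - Phi(|z|)) = 0.437558.
Step 6: alpha = 0.05. fail to reject H0.

R = 7, z = -0.7763, p = 0.437558, fail to reject H0.


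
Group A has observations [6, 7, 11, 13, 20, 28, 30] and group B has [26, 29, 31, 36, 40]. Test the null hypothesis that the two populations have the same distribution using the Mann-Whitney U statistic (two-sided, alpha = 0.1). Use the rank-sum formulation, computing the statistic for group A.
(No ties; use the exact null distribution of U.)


Step 1: Combine and sort all 12 observations; assign midranks.
sorted (value, group): (6,X), (7,X), (11,X), (13,X), (20,X), (26,Y), (28,X), (29,Y), (30,X), (31,Y), (36,Y), (40,Y)
ranks: 6->1, 7->2, 11->3, 13->4, 20->5, 26->6, 28->7, 29->8, 30->9, 31->10, 36->11, 40->12
Step 2: Rank sum for X: R1 = 1 + 2 + 3 + 4 + 5 + 7 + 9 = 31.
Step 3: U_X = R1 - n1(n1+1)/2 = 31 - 7*8/2 = 31 - 28 = 3.
       U_Y = n1*n2 - U_X = 35 - 3 = 32.
Step 4: No ties, so the exact null distribution of U (based on enumerating the C(12,7) = 792 equally likely rank assignments) gives the two-sided p-value.
Step 5: p-value = 0.017677; compare to alpha = 0.1. reject H0.

U_X = 3, p = 0.017677, reject H0 at alpha = 0.1.


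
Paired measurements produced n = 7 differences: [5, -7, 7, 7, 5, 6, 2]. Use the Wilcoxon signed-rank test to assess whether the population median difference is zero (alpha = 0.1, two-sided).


Step 1: Drop any zero differences (none here) and take |d_i|.
|d| = [5, 7, 7, 7, 5, 6, 2]
Step 2: Midrank |d_i| (ties get averaged ranks).
ranks: |5|->2.5, |7|->6, |7|->6, |7|->6, |5|->2.5, |6|->4, |2|->1
Step 3: Attach original signs; sum ranks with positive sign and with negative sign.
W+ = 2.5 + 6 + 6 + 2.5 + 4 + 1 = 22
W- = 6 = 6
(Check: W+ + W- = 28 should equal n(n+1)/2 = 28.)
Step 4: Test statistic W = min(W+, W-) = 6.
Step 5: Ties in |d|, so use the tie-corrected normal approximation.
        E[W] = n(n+1)/4 = 7*8/4 = 14.
        Tie groups: |d|=5 (t=2), |d|=7 (t=3); sum(t^3 - t) = 30.
        Var[W] = n(n+1)(2n+1)/24 - sum(t^3-t)/48 = 840/24 - 30/48 = 34.375.
        z = (W - E[W]) / sqrt(Var[W]) = (6 - 14) / 5.8630 = -1.3645.
        Two-sided p = 2*Phi(z) = 0.172415.
Step 6: alpha = 0.1. fail to reject H0.

W+ = 22, W- = 6, W = min = 6, p = 0.172415, fail to reject H0.


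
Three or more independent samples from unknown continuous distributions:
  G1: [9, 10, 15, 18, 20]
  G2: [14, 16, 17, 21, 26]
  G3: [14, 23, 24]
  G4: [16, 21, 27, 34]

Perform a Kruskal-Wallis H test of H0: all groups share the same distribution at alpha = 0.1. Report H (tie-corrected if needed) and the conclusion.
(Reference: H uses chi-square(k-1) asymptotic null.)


Step 1: Combine all N = 17 observations and assign midranks.
sorted (value, group, rank): (9,G1,1), (10,G1,2), (14,G2,3.5), (14,G3,3.5), (15,G1,5), (16,G2,6.5), (16,G4,6.5), (17,G2,8), (18,G1,9), (20,G1,10), (21,G2,11.5), (21,G4,11.5), (23,G3,13), (24,G3,14), (26,G2,15), (27,G4,16), (34,G4,17)
Step 2: Sum ranks within each group.
R_1 = 27 (n_1 = 5)
R_2 = 44.5 (n_2 = 5)
R_3 = 30.5 (n_3 = 3)
R_4 = 51 (n_4 = 4)
Step 3: H = 12/(N(N+1)) * sum(R_i^2/n_i) - 3(N+1)
     = 12/(17*18) * (27^2/5 + 44.5^2/5 + 30.5^2/3 + 51^2/4) - 3*18
     = 0.039216 * 1502.18 - 54
     = 4.909150.
Step 4: Ties present; correction factor C = 1 - 18/(17^3 - 17) = 0.996324. Corrected H = 4.909150 / 0.996324 = 4.927265.
Step 5: Under H0, H ~ chi^2(3); p-value = 0.177201.
Step 6: alpha = 0.1. fail to reject H0.

H = 4.9273, df = 3, p = 0.177201, fail to reject H0.


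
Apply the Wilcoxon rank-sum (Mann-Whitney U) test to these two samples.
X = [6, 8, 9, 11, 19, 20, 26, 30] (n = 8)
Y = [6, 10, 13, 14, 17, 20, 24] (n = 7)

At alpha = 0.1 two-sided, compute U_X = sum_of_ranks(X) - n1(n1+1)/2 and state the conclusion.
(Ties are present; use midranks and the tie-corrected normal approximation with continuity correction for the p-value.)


Step 1: Combine and sort all 15 observations; assign midranks.
sorted (value, group): (6,X), (6,Y), (8,X), (9,X), (10,Y), (11,X), (13,Y), (14,Y), (17,Y), (19,X), (20,X), (20,Y), (24,Y), (26,X), (30,X)
ranks: 6->1.5, 6->1.5, 8->3, 9->4, 10->5, 11->6, 13->7, 14->8, 17->9, 19->10, 20->11.5, 20->11.5, 24->13, 26->14, 30->15
Step 2: Rank sum for X: R1 = 1.5 + 3 + 4 + 6 + 10 + 11.5 + 14 + 15 = 65.
Step 3: U_X = R1 - n1(n1+1)/2 = 65 - 8*9/2 = 65 - 36 = 29.
       U_Y = n1*n2 - U_X = 56 - 29 = 27.
Step 4: Ties are present, so use the tie-corrected normal approximation (with continuity correction) for the p-value.
Step 5: p-value = 0.953775; compare to alpha = 0.1. fail to reject H0.

U_X = 29, p = 0.953775, fail to reject H0 at alpha = 0.1.


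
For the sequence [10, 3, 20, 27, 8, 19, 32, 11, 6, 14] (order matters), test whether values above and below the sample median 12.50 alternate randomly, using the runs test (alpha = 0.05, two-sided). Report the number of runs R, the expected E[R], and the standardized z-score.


Step 1: Compute median = 12.50; label A = above, B = below.
Labels in order: BBAABAABBA  (n_A = 5, n_B = 5)
Step 2: Count runs R = 6.
Step 3: Under H0 (random ordering), E[R] = 2*n_A*n_B/(n_A+n_B) + 1 = 2*5*5/10 + 1 = 6.0000.
        Var[R] = 2*n_A*n_B*(2*n_A*n_B - n_A - n_B) / ((n_A+n_B)^2 * (n_A+n_B-1)) = 2000/900 = 2.2222.
        SD[R] = 1.4907.
Step 4: R = E[R], so z = 0 with no continuity correction.
Step 5: Two-sided p-value via normal approximation = 2*(1 - Phi(|z|)) = 1.000000.
Step 6: alpha = 0.05. fail to reject H0.

R = 6, z = 0.0000, p = 1.000000, fail to reject H0.


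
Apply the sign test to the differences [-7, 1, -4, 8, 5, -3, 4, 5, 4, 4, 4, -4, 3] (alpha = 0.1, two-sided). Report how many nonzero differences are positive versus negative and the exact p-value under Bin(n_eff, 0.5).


Step 1: Discard zero differences. Original n = 13; n_eff = number of nonzero differences = 13.
Nonzero differences (with sign): -7, +1, -4, +8, +5, -3, +4, +5, +4, +4, +4, -4, +3
Step 2: Count signs: positive = 9, negative = 4.
Step 3: Under H0: P(positive) = 0.5, so the number of positives S ~ Bin(13, 0.5).
Step 4: Two-sided exact p-value = sum of Bin(13,0.5) probabilities at or below the observed probability = 0.266846.
Step 5: alpha = 0.1. fail to reject H0.

n_eff = 13, pos = 9, neg = 4, p = 0.266846, fail to reject H0.


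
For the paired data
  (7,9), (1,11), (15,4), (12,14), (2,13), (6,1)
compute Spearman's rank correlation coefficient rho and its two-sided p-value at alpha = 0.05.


Step 1: Rank x and y separately (midranks; no ties here).
rank(x): 7->4, 1->1, 15->6, 12->5, 2->2, 6->3
rank(y): 9->3, 11->4, 4->2, 14->6, 13->5, 1->1
Step 2: d_i = R_x(i) - R_y(i); compute d_i^2.
  (4-3)^2=1, (1-4)^2=9, (6-2)^2=16, (5-6)^2=1, (2-5)^2=9, (3-1)^2=4
sum(d^2) = 40.
Step 3: rho = 1 - 6*40 / (6*(6^2 - 1)) = 1 - 240/210 = -0.142857.
Step 4: Under H0, t = rho * sqrt((n-2)/(1-rho^2)) = -0.2887 ~ t(4).
Step 5: Two-sided p-value from the t-distribution with 4 df = 0.787172.
Step 6: alpha = 0.05. fail to reject H0.

rho = -0.1429, p = 0.787172, fail to reject H0 at alpha = 0.05.


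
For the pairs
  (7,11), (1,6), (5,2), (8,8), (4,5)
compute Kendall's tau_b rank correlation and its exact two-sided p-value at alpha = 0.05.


Step 1: Enumerate the 10 unordered pairs (i,j) with i<j and classify each by sign(x_j-x_i) * sign(y_j-y_i).
  (1,2):dx=-6,dy=-5->C; (1,3):dx=-2,dy=-9->C; (1,4):dx=+1,dy=-3->D; (1,5):dx=-3,dy=-6->C
  (2,3):dx=+4,dy=-4->D; (2,4):dx=+7,dy=+2->C; (2,5):dx=+3,dy=-1->D; (3,4):dx=+3,dy=+6->C
  (3,5):dx=-1,dy=+3->D; (4,5):dx=-4,dy=-3->C
Step 2: C = 6, D = 4, total pairs = 10.
Step 3: tau = (C - D)/(n(n-1)/2) = (6 - 4)/10 = 0.200000.
Step 4: Exact two-sided p-value (enumerate n! = 120 permutations of y under H0): p = 0.816667.
Step 5: alpha = 0.05. fail to reject H0.

tau_b = 0.2000 (C=6, D=4), p = 0.816667, fail to reject H0.


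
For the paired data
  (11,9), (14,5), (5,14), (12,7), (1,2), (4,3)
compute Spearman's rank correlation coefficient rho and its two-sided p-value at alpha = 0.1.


Step 1: Rank x and y separately (midranks; no ties here).
rank(x): 11->4, 14->6, 5->3, 12->5, 1->1, 4->2
rank(y): 9->5, 5->3, 14->6, 7->4, 2->1, 3->2
Step 2: d_i = R_x(i) - R_y(i); compute d_i^2.
  (4-5)^2=1, (6-3)^2=9, (3-6)^2=9, (5-4)^2=1, (1-1)^2=0, (2-2)^2=0
sum(d^2) = 20.
Step 3: rho = 1 - 6*20 / (6*(6^2 - 1)) = 1 - 120/210 = 0.428571.
Step 4: Under H0, t = rho * sqrt((n-2)/(1-rho^2)) = 0.9487 ~ t(4).
Step 5: Two-sided p-value from the t-distribution with 4 df = 0.396501.
Step 6: alpha = 0.1. fail to reject H0.

rho = 0.4286, p = 0.396501, fail to reject H0 at alpha = 0.1.


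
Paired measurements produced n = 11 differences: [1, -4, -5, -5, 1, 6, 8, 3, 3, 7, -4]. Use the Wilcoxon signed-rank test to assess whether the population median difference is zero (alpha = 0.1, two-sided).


Step 1: Drop any zero differences (none here) and take |d_i|.
|d| = [1, 4, 5, 5, 1, 6, 8, 3, 3, 7, 4]
Step 2: Midrank |d_i| (ties get averaged ranks).
ranks: |1|->1.5, |4|->5.5, |5|->7.5, |5|->7.5, |1|->1.5, |6|->9, |8|->11, |3|->3.5, |3|->3.5, |7|->10, |4|->5.5
Step 3: Attach original signs; sum ranks with positive sign and with negative sign.
W+ = 1.5 + 1.5 + 9 + 11 + 3.5 + 3.5 + 10 = 40
W- = 5.5 + 7.5 + 7.5 + 5.5 = 26
(Check: W+ + W- = 66 should equal n(n+1)/2 = 66.)
Step 4: Test statistic W = min(W+, W-) = 26.
Step 5: Ties in |d|, so use the tie-corrected normal approximation.
        E[W] = n(n+1)/4 = 11*12/4 = 33.
        Tie groups: |d|=1 (t=2), |d|=3 (t=2), |d|=4 (t=2), |d|=5 (t=2); sum(t^3 - t) = 24.
        Var[W] = n(n+1)(2n+1)/24 - sum(t^3-t)/48 = 3036/24 - 24/48 = 126.
        z = (W - E[W]) / sqrt(Var[W]) = (26 - 33) / 11.2250 = -0.6236.
        Two-sided p = 2*Phi(z) = 0.532884.
Step 6: alpha = 0.1. fail to reject H0.

W+ = 40, W- = 26, W = min = 26, p = 0.532884, fail to reject H0.


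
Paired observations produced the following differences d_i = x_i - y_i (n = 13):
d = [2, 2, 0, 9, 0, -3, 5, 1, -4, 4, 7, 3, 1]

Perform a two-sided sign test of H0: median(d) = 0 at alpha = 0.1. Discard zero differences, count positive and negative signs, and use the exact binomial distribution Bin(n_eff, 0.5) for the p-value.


Step 1: Discard zero differences. Original n = 13; n_eff = number of nonzero differences = 11.
Nonzero differences (with sign): +2, +2, +9, -3, +5, +1, -4, +4, +7, +3, +1
Step 2: Count signs: positive = 9, negative = 2.
Step 3: Under H0: P(positive) = 0.5, so the number of positives S ~ Bin(11, 0.5).
Step 4: Two-sided exact p-value = sum of Bin(11,0.5) probabilities at or below the observed probability = 0.065430.
Step 5: alpha = 0.1. reject H0.

n_eff = 11, pos = 9, neg = 2, p = 0.065430, reject H0.


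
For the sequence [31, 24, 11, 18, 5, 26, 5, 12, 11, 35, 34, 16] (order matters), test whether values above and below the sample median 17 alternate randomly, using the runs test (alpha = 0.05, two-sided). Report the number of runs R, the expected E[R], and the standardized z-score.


Step 1: Compute median = 17; label A = above, B = below.
Labels in order: AABABABBBAAB  (n_A = 6, n_B = 6)
Step 2: Count runs R = 8.
Step 3: Under H0 (random ordering), E[R] = 2*n_A*n_B/(n_A+n_B) + 1 = 2*6*6/12 + 1 = 7.0000.
        Var[R] = 2*n_A*n_B*(2*n_A*n_B - n_A - n_B) / ((n_A+n_B)^2 * (n_A+n_B-1)) = 4320/1584 = 2.7273.
        SD[R] = 1.6514.
Step 4: Continuity-corrected z = (R - 0.5 - E[R]) / SD[R] = (8 - 0.5 - 7.0000) / 1.6514 = 0.3028.
Step 5: Two-sided p-value via normal approximation = 2*(1 - Phi(|z|)) = 0.762069.
Step 6: alpha = 0.05. fail to reject H0.

R = 8, z = 0.3028, p = 0.762069, fail to reject H0.


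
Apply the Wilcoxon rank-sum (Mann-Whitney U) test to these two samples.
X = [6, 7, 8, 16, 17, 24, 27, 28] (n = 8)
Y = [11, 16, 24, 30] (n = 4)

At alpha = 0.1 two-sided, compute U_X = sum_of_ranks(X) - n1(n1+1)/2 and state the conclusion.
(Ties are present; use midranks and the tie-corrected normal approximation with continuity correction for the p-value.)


Step 1: Combine and sort all 12 observations; assign midranks.
sorted (value, group): (6,X), (7,X), (8,X), (11,Y), (16,X), (16,Y), (17,X), (24,X), (24,Y), (27,X), (28,X), (30,Y)
ranks: 6->1, 7->2, 8->3, 11->4, 16->5.5, 16->5.5, 17->7, 24->8.5, 24->8.5, 27->10, 28->11, 30->12
Step 2: Rank sum for X: R1 = 1 + 2 + 3 + 5.5 + 7 + 8.5 + 10 + 11 = 48.
Step 3: U_X = R1 - n1(n1+1)/2 = 48 - 8*9/2 = 48 - 36 = 12.
       U_Y = n1*n2 - U_X = 32 - 12 = 20.
Step 4: Ties are present, so use the tie-corrected normal approximation (with continuity correction) for the p-value.
Step 5: p-value = 0.550818; compare to alpha = 0.1. fail to reject H0.

U_X = 12, p = 0.550818, fail to reject H0 at alpha = 0.1.
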